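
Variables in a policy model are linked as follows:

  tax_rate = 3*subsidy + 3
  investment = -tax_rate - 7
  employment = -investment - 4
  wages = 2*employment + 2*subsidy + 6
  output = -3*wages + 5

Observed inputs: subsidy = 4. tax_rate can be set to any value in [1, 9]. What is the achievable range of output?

Intervening on tax_rate fixes its value directly, overriding its dependence on subsidy.
Substituting into the employment equation gives employment = tax_rate + 3.
Substituting into the wages equation gives wages = 2*tax_rate + 20.
Substituting into the output equation gives output = -6*tax_rate - 55.
Linear in tax_rate, so extremes are at the endpoints: tax_rate = 1 gives output = -61; tax_rate = 9 gives output = -109.

-109 to -61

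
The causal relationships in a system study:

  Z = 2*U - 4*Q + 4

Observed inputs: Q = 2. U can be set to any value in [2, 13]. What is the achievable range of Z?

0 to 22

Substituting into the Z equation gives Z = 2*U - 4.
Linear in U, so extremes are at the endpoints: U = 2 gives Z = 0; U = 13 gives Z = 22.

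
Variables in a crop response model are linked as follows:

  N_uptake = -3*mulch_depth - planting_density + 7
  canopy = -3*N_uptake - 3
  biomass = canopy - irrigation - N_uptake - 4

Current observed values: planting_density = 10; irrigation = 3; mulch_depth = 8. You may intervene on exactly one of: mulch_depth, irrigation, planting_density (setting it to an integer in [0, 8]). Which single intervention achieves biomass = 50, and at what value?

Intervening on mulch_depth: with other inputs at their observed values, biomass = 12*mulch_depth + 2. Solving for 50 gives mulch_depth = 4, within [0, 8].
Intervening on irrigation: biomass = -irrigation + 101. Reaching 50 requires irrigation = 51, outside [0, 8].
Intervening on planting_density: biomass = 4*planting_density + 58. Reaching 50 requires planting_density = -2, outside [0, 8].

set mulch_depth = 4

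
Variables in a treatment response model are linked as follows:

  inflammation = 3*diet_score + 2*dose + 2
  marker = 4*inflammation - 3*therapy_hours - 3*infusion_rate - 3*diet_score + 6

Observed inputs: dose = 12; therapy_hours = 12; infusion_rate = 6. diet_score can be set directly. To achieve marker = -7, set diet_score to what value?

Substituting into the inflammation equation gives inflammation = 3*diet_score + 26.
Substituting into the marker equation gives marker = 9*diet_score + 56.
Solve 9*diet_score + 56 = -7: diet_score = (-7 - 56) / 9 = -7.

diet_score = -7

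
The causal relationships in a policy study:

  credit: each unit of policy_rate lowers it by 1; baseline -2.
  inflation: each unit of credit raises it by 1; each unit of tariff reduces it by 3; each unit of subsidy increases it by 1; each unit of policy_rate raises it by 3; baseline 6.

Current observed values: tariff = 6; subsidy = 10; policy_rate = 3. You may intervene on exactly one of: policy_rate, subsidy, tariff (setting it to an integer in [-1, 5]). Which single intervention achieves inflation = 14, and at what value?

Intervening on policy_rate: inflation = 2*policy_rate - 4. Reaching 14 requires policy_rate = 9, outside [-1, 5].
Intervening on subsidy: inflation = subsidy - 8. Reaching 14 requires subsidy = 22, outside [-1, 5].
Intervening on tariff: with other inputs at their observed values, inflation = -3*tariff + 20. Solving for 14 gives tariff = 2, within [-1, 5].

set tariff = 2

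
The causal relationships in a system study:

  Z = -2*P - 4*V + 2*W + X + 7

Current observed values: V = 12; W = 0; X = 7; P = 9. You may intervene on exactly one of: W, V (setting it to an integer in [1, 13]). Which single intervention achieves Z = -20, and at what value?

set V = 4

Intervening on W: Z = 2*W - 52. Reaching -20 requires W = 16, outside [1, 13].
Intervening on V: with other inputs at their observed values, Z = -4*V - 4. Solving for -20 gives V = 4, within [1, 13].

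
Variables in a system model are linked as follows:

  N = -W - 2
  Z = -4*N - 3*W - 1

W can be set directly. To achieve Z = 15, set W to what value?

W = 8

Substituting into the Z equation gives Z = W + 7.
Solve W + 7 = 15: W = (15 - 7) / 1 = 8.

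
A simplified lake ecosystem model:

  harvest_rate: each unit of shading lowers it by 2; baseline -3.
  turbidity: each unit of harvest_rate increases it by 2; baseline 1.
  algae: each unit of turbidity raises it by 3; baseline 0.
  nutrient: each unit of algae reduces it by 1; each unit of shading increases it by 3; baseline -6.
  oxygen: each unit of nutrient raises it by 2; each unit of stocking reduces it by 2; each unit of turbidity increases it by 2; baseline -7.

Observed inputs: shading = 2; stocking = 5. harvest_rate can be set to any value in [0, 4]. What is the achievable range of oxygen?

Intervening on harvest_rate fixes its value directly, overriding its dependence on shading.
Substituting into the algae equation gives algae = 6*harvest_rate + 3.
So nutrient = -6*harvest_rate - 3.
oxygen becomes -8*harvest_rate - 21.
Linear in harvest_rate, so extremes are at the endpoints: harvest_rate = 0 gives oxygen = -21; harvest_rate = 4 gives oxygen = -53.

-53 to -21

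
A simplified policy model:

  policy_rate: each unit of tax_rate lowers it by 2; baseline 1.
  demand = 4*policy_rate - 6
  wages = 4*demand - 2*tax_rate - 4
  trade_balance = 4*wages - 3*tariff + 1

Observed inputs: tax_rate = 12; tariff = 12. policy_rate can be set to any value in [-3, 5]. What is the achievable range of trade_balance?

Intervening on policy_rate fixes its value directly, overriding its dependence on tax_rate.
Substituting into the wages equation gives wages = 16*policy_rate - 52.
trade_balance becomes 64*policy_rate - 243.
Linear in policy_rate, so extremes are at the endpoints: policy_rate = -3 gives trade_balance = -435; policy_rate = 5 gives trade_balance = 77.

-435 to 77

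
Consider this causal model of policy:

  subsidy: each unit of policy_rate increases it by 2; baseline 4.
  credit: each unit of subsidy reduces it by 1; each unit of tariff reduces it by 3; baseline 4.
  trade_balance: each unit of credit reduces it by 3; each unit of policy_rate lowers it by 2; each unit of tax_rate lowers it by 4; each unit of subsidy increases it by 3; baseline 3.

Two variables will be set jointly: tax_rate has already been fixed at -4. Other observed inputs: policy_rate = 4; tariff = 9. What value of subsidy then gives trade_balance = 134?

subsidy = 9

With tax_rate held at -4:
Intervening on subsidy fixes its value directly, overriding its dependence on policy_rate.
Substituting into the credit equation gives credit = -subsidy - 23.
Substituting into the trade_balance equation gives trade_balance = 6*subsidy + 80.
Solve 6*subsidy + 80 = 134: subsidy = (134 - 80) / 6 = 9.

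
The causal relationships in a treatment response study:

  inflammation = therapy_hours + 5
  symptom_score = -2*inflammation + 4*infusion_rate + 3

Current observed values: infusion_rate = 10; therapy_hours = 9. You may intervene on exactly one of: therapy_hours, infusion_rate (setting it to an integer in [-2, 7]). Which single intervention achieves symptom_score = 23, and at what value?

Intervening on therapy_hours: with other inputs at their observed values, symptom_score = -2*therapy_hours + 33. Solving for 23 gives therapy_hours = 5, within [-2, 7].
Intervening on infusion_rate: symptom_score = 4*infusion_rate - 25. Reaching 23 requires infusion_rate = 12, outside [-2, 7].

set therapy_hours = 5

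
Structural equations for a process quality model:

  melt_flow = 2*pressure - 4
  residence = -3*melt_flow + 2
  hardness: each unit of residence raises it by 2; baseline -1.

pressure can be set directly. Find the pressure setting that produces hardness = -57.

Substituting into the residence equation gives residence = -6*pressure + 14.
Substituting into the hardness equation gives hardness = -12*pressure + 27.
Solve -12*pressure + 27 = -57: pressure = (-57 - 27) / -12 = 7.

pressure = 7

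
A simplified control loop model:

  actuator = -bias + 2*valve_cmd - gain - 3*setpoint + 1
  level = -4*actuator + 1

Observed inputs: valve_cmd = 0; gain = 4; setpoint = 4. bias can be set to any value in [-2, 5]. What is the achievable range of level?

53 to 81

Substituting into the actuator equation gives actuator = -bias - 15.
Substituting into the level equation gives level = 4*bias + 61.
Linear in bias, so extremes are at the endpoints: bias = -2 gives level = 53; bias = 5 gives level = 81.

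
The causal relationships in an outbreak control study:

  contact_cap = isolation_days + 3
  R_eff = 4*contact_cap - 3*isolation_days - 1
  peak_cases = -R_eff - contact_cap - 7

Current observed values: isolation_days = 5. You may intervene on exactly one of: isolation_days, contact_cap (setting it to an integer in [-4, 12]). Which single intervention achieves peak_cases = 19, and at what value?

Intervening on isolation_days: peak_cases = -2*isolation_days - 21. Reaching 19 requires isolation_days = -20, outside [-4, 12].
Intervening on contact_cap: with other inputs at their observed values, peak_cases = -5*contact_cap + 9. Solving for 19 gives contact_cap = -2, within [-4, 12].

set contact_cap = -2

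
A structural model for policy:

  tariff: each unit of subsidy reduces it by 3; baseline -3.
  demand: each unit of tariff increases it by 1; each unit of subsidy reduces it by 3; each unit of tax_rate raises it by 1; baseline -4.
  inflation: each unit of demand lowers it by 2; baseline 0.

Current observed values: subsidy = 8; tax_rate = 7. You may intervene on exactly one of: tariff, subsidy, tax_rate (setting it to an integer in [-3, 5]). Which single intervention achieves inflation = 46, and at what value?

set tariff = -2

Intervening on tariff: with other inputs at their observed values, inflation = -2*tariff + 42. Solving for 46 gives tariff = -2, within [-3, 5].
Intervening on subsidy: inflation = 12*subsidy. Reaching 46 requires subsidy = 23/6, not an integer.
Intervening on tax_rate: inflation = -2*tax_rate + 110. Reaching 46 requires tax_rate = 32, outside [-3, 5].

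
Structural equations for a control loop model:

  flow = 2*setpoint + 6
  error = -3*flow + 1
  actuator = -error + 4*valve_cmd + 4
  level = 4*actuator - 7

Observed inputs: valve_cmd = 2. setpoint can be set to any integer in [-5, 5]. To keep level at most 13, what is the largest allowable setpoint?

setpoint = -4

Substituting into the error equation gives error = -6*setpoint - 17.
actuator becomes 6*setpoint + 29.
level becomes 24*setpoint + 109.
Require 24*setpoint + 109 ≤ 13, so setpoint ≤ -4.
The largest integer in [-5, 5] satisfying this is -4.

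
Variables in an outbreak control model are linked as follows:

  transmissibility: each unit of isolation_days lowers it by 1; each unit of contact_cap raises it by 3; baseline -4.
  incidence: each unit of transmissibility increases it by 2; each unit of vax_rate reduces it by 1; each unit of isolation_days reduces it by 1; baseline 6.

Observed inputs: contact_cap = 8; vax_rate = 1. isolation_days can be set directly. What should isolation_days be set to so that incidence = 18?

isolation_days = 9

Substituting into the transmissibility equation gives transmissibility = -isolation_days + 20.
incidence becomes -3*isolation_days + 45.
Solve -3*isolation_days + 45 = 18: isolation_days = (18 - 45) / -3 = 9.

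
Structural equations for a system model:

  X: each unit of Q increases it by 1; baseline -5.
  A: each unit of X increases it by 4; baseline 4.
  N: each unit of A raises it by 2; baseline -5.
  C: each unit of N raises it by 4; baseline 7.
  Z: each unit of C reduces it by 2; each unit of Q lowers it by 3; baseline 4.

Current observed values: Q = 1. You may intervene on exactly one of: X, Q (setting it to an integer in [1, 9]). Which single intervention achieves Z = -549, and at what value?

set X = 8

Intervening on X: with other inputs at their observed values, Z = -64*X - 37. Solving for -549 gives X = 8, within [1, 9].
Intervening on Q: Z = -67*Q + 286. Reaching -549 requires Q = 835/67, not an integer.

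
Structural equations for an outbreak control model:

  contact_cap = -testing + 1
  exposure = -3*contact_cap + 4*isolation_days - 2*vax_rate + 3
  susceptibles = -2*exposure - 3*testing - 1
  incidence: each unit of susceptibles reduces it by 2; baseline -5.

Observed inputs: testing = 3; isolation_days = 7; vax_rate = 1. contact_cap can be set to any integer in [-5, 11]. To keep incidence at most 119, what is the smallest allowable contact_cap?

Intervening on contact_cap fixes its value directly, overriding its dependence on testing.
Substituting into the exposure equation gives exposure = -3*contact_cap + 29.
susceptibles becomes 6*contact_cap - 68.
Substituting into the incidence equation gives incidence = -12*contact_cap + 131.
Require -12*contact_cap + 131 ≤ 119, so contact_cap ≥ 1.
The smallest integer in [-5, 11] satisfying this is 1.

contact_cap = 1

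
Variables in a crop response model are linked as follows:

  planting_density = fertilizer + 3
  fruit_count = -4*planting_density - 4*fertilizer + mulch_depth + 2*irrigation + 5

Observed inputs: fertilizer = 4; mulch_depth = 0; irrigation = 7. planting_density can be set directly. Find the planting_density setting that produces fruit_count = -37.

Intervening on planting_density fixes its value directly, overriding its dependence on fertilizer.
Substituting into the fruit_count equation gives fruit_count = -4*planting_density + 3.
Solve -4*planting_density + 3 = -37: planting_density = (-37 - 3) / -4 = 10.

planting_density = 10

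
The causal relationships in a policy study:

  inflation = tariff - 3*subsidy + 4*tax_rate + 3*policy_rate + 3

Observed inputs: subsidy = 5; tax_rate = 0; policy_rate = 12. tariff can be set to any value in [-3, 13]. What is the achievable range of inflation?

Substituting into the inflation equation gives inflation = tariff + 24.
Linear in tariff, so extremes are at the endpoints: tariff = -3 gives inflation = 21; tariff = 13 gives inflation = 37.

21 to 37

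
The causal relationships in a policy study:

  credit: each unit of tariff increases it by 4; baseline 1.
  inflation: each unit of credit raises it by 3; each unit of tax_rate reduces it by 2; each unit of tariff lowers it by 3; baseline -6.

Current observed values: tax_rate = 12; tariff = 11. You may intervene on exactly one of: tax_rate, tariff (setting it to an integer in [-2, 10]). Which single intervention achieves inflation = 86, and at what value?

set tax_rate = 5

Intervening on tax_rate: with other inputs at their observed values, inflation = -2*tax_rate + 96. Solving for 86 gives tax_rate = 5, within [-2, 10].
Intervening on tariff: inflation = 9*tariff - 27. Reaching 86 requires tariff = 113/9, not an integer.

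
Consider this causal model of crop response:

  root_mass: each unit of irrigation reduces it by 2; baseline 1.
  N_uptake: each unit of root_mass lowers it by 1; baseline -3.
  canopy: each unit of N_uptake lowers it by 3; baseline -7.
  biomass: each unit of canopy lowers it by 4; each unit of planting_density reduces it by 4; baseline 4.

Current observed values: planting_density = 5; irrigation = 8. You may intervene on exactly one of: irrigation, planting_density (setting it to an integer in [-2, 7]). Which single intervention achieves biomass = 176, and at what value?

Intervening on irrigation: biomass = 24*irrigation - 36. Reaching 176 requires irrigation = 53/6, not an integer.
Intervening on planting_density: with other inputs at their observed values, biomass = -4*planting_density + 176. Solving for 176 gives planting_density = 0, within [-2, 7].

set planting_density = 0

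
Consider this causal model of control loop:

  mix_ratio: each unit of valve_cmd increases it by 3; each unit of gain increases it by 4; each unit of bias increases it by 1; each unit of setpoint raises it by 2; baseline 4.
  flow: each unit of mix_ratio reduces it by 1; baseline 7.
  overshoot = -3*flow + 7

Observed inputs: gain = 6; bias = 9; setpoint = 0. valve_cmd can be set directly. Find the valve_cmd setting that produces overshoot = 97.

Substituting into the mix_ratio equation gives mix_ratio = 3*valve_cmd + 37.
So flow = -3*valve_cmd - 30.
This gives overshoot = 9*valve_cmd + 97.
Solve 9*valve_cmd + 97 = 97: valve_cmd = (97 - 97) / 9 = 0.

valve_cmd = 0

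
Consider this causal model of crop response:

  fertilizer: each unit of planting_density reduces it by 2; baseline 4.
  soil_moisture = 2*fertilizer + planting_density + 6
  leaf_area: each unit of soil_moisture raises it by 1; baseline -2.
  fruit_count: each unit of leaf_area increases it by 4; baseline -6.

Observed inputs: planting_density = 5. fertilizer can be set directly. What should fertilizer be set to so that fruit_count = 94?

Intervening on fertilizer fixes its value directly, overriding its dependence on planting_density.
Substituting into the soil_moisture equation gives soil_moisture = 2*fertilizer + 11.
leaf_area becomes 2*fertilizer + 9.
Substituting into the fruit_count equation gives fruit_count = 8*fertilizer + 30.
Solve 8*fertilizer + 30 = 94: fertilizer = (94 - 30) / 8 = 8.

fertilizer = 8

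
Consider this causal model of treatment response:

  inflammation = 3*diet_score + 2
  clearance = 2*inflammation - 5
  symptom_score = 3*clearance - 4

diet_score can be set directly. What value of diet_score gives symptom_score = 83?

diet_score = 5

Substituting into the clearance equation gives clearance = 6*diet_score - 1.
So symptom_score = 18*diet_score - 7.
Solve 18*diet_score - 7 = 83: diet_score = (83 + 7) / 18 = 5.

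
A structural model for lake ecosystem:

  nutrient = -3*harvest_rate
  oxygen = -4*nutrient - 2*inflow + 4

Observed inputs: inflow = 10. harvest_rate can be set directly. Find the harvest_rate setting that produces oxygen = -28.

harvest_rate = -1

Substituting into the oxygen equation gives oxygen = 12*harvest_rate - 16.
Solve 12*harvest_rate - 16 = -28: harvest_rate = (-28 + 16) / 12 = -1.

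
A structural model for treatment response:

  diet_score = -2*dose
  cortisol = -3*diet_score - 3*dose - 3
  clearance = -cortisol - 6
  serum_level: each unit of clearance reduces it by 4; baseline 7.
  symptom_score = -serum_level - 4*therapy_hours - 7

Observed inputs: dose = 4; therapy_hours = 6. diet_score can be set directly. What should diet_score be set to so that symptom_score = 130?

diet_score = 11

Intervening on diet_score fixes its value directly, overriding its dependence on dose.
Substituting into the cortisol equation gives cortisol = -3*diet_score - 15.
Substituting into the clearance equation gives clearance = 3*diet_score + 9.
Substituting into the serum_level equation gives serum_level = -12*diet_score - 29.
Substituting into the symptom_score equation gives symptom_score = 12*diet_score - 2.
Solve 12*diet_score - 2 = 130: diet_score = (130 + 2) / 12 = 11.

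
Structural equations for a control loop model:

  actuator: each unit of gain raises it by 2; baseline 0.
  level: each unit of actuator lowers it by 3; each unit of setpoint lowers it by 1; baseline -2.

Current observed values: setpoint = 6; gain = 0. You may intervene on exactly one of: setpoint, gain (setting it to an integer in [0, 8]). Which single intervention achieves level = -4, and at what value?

set setpoint = 2

Intervening on setpoint: with other inputs at their observed values, level = -setpoint - 2. Solving for -4 gives setpoint = 2, within [0, 8].
Intervening on gain: level = -6*gain - 8. Reaching -4 requires gain = -2/3, not an integer.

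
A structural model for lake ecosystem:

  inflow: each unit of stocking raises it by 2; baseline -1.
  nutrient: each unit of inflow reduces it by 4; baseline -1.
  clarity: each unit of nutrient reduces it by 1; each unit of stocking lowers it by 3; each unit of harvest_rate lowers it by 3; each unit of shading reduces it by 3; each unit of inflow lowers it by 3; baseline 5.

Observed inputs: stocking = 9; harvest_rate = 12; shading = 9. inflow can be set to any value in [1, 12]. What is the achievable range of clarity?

-83 to -72

Intervening on inflow fixes its value directly, overriding its dependence on stocking.
Substituting into the clarity equation gives clarity = inflow - 84.
Linear in inflow, so extremes are at the endpoints: inflow = 1 gives clarity = -83; inflow = 12 gives clarity = -72.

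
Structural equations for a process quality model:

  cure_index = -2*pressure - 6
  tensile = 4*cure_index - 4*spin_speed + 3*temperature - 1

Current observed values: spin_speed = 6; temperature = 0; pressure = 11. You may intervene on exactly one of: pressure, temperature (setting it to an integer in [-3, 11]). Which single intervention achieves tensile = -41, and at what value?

set pressure = -1

Intervening on pressure: with other inputs at their observed values, tensile = -8*pressure - 49. Solving for -41 gives pressure = -1, within [-3, 11].
Intervening on temperature: tensile = 3*temperature - 137. Reaching -41 requires temperature = 32, outside [-3, 11].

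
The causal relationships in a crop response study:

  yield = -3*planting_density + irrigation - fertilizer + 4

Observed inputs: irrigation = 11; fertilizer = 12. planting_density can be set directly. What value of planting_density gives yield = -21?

planting_density = 8

Substituting into the yield equation gives yield = -3*planting_density + 3.
Solve -3*planting_density + 3 = -21: planting_density = (-21 - 3) / -3 = 8.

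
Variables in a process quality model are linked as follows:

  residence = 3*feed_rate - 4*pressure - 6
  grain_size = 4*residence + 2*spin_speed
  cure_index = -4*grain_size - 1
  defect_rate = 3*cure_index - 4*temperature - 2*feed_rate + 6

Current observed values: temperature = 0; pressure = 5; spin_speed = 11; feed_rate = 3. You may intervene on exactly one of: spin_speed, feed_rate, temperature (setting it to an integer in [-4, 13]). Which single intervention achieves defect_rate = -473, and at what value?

set feed_rate = 10

Intervening on spin_speed: defect_rate = -24*spin_speed + 813. Reaching -473 requires spin_speed = 643/12, not an integer.
Intervening on feed_rate: with other inputs at their observed values, defect_rate = -146*feed_rate + 987. Solving for -473 gives feed_rate = 10, within [-4, 13].
Intervening on temperature: defect_rate = -4*temperature + 549. Reaching -473 requires temperature = 511/2, not an integer.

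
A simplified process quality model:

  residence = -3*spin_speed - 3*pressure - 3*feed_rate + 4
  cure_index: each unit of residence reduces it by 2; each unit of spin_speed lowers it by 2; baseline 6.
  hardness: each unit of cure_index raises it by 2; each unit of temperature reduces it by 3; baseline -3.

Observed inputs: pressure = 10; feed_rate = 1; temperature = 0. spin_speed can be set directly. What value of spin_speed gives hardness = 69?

spin_speed = -7

Substituting into the residence equation gives residence = -3*spin_speed - 29.
So cure_index = 4*spin_speed + 64.
hardness becomes 8*spin_speed + 125.
Solve 8*spin_speed + 125 = 69: spin_speed = (69 - 125) / 8 = -7.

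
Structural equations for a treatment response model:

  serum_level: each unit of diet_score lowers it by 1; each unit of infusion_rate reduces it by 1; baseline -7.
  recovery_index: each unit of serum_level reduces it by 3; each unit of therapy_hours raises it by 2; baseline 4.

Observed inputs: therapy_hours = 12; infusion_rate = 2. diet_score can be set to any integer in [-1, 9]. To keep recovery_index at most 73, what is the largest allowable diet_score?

Substituting into the serum_level equation gives serum_level = -diet_score - 9.
This gives recovery_index = 3*diet_score + 55.
Require 3*diet_score + 55 ≤ 73, so diet_score ≤ 6.
The largest integer in [-1, 9] satisfying this is 6.

diet_score = 6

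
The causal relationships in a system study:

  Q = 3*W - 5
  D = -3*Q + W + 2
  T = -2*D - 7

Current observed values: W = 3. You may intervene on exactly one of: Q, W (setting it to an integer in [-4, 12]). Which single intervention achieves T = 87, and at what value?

Intervening on Q: T = 6*Q - 17. Reaching 87 requires Q = 52/3, not an integer.
Intervening on W: with other inputs at their observed values, T = 16*W - 41. Solving for 87 gives W = 8, within [-4, 12].

set W = 8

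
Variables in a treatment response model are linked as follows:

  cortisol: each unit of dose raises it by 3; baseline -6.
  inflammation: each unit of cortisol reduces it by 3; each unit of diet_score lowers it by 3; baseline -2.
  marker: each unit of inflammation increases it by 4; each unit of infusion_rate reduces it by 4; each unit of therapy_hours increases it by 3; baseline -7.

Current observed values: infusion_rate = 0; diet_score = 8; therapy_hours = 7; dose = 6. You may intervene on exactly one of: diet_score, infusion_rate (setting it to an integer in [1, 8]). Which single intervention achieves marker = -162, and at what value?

Intervening on diet_score: with other inputs at their observed values, marker = -12*diet_score - 138. Solving for -162 gives diet_score = 2, within [1, 8].
Intervening on infusion_rate: marker = -4*infusion_rate - 234. Reaching -162 requires infusion_rate = -18, outside [1, 8].

set diet_score = 2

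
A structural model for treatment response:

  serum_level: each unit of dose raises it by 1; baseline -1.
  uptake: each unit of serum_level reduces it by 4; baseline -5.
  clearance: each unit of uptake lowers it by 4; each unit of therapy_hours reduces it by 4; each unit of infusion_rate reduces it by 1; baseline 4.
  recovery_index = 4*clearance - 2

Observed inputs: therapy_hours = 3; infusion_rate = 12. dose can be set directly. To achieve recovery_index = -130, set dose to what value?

dose = -1

Substituting into the uptake equation gives uptake = -4*dose - 1.
clearance becomes 16*dose - 16.
Substituting into the recovery_index equation gives recovery_index = 64*dose - 66.
Solve 64*dose - 66 = -130: dose = (-130 + 66) / 64 = -1.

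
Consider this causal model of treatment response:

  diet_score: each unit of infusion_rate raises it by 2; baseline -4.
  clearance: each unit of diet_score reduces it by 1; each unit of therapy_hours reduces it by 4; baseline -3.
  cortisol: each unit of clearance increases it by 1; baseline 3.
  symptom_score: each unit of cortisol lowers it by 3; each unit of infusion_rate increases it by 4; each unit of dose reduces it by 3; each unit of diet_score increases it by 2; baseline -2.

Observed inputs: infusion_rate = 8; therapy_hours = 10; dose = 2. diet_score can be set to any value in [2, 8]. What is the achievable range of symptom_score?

Intervening on diet_score fixes its value directly, overriding its dependence on infusion_rate.
Substituting into the clearance equation gives clearance = -diet_score - 43.
This gives cortisol = -diet_score - 40.
Substituting into the symptom_score equation gives symptom_score = 5*diet_score + 144.
Linear in diet_score, so extremes are at the endpoints: diet_score = 2 gives symptom_score = 154; diet_score = 8 gives symptom_score = 184.

154 to 184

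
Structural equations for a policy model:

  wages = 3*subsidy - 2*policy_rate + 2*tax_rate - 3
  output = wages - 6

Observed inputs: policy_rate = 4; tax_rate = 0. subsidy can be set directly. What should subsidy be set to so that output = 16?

subsidy = 11

Substituting into the wages equation gives wages = 3*subsidy - 11.
output becomes 3*subsidy - 17.
Solve 3*subsidy - 17 = 16: subsidy = (16 + 17) / 3 = 11.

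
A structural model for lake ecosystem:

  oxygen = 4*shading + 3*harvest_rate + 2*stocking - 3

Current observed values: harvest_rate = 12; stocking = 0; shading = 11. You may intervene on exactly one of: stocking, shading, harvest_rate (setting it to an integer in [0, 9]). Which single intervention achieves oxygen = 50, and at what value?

set harvest_rate = 3

Intervening on stocking: oxygen = 2*stocking + 77. Reaching 50 requires stocking = -27/2, not an integer.
Intervening on shading: oxygen = 4*shading + 33. Reaching 50 requires shading = 17/4, not an integer.
Intervening on harvest_rate: with other inputs at their observed values, oxygen = 3*harvest_rate + 41. Solving for 50 gives harvest_rate = 3, within [0, 9].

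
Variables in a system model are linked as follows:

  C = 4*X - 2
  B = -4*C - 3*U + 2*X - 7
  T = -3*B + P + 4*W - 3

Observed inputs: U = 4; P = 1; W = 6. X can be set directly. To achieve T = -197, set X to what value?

X = -6

Substituting into the B equation gives B = -14*X - 11.
This gives T = 42*X + 55.
Solve 42*X + 55 = -197: X = (-197 - 55) / 42 = -6.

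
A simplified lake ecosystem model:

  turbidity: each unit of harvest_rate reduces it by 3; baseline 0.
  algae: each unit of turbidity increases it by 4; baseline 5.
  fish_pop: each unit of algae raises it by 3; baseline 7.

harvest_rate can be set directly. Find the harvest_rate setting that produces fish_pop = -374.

Substituting into the algae equation gives algae = -12*harvest_rate + 5.
Substituting into the fish_pop equation gives fish_pop = -36*harvest_rate + 22.
Solve -36*harvest_rate + 22 = -374: harvest_rate = (-374 - 22) / -36 = 11.

harvest_rate = 11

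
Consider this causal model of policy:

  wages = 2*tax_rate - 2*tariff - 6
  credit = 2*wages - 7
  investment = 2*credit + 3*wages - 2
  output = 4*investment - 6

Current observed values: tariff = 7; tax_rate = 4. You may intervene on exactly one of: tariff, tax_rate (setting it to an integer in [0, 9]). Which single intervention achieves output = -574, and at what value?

Intervening on tariff: output = -56*tariff - 14. Reaching -574 requires tariff = 10, outside [0, 9].
Intervening on tax_rate: with other inputs at their observed values, output = 56*tax_rate - 630. Solving for -574 gives tax_rate = 1, within [0, 9].

set tax_rate = 1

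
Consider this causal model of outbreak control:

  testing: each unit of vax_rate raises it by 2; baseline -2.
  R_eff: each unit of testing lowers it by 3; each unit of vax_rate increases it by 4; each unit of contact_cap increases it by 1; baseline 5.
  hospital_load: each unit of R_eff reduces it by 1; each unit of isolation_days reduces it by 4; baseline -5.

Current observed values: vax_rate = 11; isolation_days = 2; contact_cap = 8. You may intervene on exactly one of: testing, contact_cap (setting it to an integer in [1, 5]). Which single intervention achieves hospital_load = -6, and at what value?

Intervening on testing: hospital_load = 3*testing - 70. Reaching -6 requires testing = 64/3, not an integer.
Intervening on contact_cap: with other inputs at their observed values, hospital_load = -contact_cap - 2. Solving for -6 gives contact_cap = 4, within [1, 5].

set contact_cap = 4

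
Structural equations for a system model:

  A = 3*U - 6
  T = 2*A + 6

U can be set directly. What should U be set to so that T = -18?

Substituting into the T equation gives T = 6*U - 6.
Solve 6*U - 6 = -18: U = (-18 + 6) / 6 = -2.

U = -2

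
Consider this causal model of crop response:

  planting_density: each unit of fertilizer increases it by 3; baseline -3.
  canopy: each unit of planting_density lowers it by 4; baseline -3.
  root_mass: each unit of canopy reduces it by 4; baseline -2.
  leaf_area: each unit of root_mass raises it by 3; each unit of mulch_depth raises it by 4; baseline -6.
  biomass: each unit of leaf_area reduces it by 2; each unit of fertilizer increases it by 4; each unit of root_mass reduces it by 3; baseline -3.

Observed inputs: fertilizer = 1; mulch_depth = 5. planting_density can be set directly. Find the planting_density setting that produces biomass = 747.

Intervening on planting_density fixes its value directly, overriding its dependence on fertilizer.
Substituting into the root_mass equation gives root_mass = 16*planting_density + 10.
Substituting into the leaf_area equation gives leaf_area = 48*planting_density + 44.
Substituting into the biomass equation gives biomass = -144*planting_density - 117.
Solve -144*planting_density - 117 = 747: planting_density = (747 + 117) / -144 = -6.

planting_density = -6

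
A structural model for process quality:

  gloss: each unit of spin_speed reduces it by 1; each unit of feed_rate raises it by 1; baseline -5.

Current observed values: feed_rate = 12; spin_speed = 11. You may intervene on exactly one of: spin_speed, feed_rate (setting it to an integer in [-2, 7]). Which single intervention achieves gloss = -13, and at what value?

Intervening on spin_speed: gloss = -spin_speed + 7. Reaching -13 requires spin_speed = 20, outside [-2, 7].
Intervening on feed_rate: with other inputs at their observed values, gloss = feed_rate - 16. Solving for -13 gives feed_rate = 3, within [-2, 7].

set feed_rate = 3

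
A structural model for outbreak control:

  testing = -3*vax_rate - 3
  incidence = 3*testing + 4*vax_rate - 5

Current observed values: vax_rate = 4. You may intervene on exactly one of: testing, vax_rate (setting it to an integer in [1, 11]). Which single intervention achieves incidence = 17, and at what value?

Intervening on testing: with other inputs at their observed values, incidence = 3*testing + 11. Solving for 17 gives testing = 2, within [1, 11].
Intervening on vax_rate: incidence = -5*vax_rate - 14. Reaching 17 requires vax_rate = -31/5, not an integer.

set testing = 2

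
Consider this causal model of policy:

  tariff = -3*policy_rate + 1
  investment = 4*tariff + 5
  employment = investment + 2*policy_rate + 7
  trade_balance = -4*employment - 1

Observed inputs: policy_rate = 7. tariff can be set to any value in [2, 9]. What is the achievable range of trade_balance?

-249 to -137

Intervening on tariff fixes its value directly, overriding its dependence on policy_rate.
Substituting into the employment equation gives employment = 4*tariff + 26.
So trade_balance = -16*tariff - 105.
Linear in tariff, so extremes are at the endpoints: tariff = 2 gives trade_balance = -137; tariff = 9 gives trade_balance = -249.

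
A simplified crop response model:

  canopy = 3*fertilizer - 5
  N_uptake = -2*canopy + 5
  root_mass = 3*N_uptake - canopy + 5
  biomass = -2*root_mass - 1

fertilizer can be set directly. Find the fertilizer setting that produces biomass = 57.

Substituting into the N_uptake equation gives N_uptake = -6*fertilizer + 15.
So root_mass = -21*fertilizer + 55.
biomass becomes 42*fertilizer - 111.
Solve 42*fertilizer - 111 = 57: fertilizer = (57 + 111) / 42 = 4.

fertilizer = 4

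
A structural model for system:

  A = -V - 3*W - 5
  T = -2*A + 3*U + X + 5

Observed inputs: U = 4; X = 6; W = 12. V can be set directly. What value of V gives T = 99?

Substituting into the A equation gives A = -V - 41.
This gives T = 2*V + 105.
Solve 2*V + 105 = 99: V = (99 - 105) / 2 = -3.

V = -3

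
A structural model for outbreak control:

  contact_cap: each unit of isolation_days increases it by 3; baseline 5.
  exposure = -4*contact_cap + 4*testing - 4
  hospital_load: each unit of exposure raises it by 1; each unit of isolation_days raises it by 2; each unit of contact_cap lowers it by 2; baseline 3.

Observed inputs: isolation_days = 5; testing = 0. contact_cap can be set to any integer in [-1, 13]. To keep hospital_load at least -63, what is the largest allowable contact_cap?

contact_cap = 12

Intervening on contact_cap fixes its value directly, overriding its dependence on isolation_days.
Substituting into the exposure equation gives exposure = -4*contact_cap - 4.
hospital_load becomes -6*contact_cap + 9.
Require -6*contact_cap + 9 ≥ -63, so contact_cap ≤ 12.
The largest integer in [-1, 13] satisfying this is 12.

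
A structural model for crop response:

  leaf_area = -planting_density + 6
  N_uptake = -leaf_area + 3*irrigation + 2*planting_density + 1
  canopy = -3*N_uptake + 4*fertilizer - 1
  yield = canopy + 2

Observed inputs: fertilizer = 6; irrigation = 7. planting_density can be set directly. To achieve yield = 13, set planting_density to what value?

Substituting into the N_uptake equation gives N_uptake = 3*planting_density + 16.
So canopy = -9*planting_density - 25.
Substituting into the yield equation gives yield = -9*planting_density - 23.
Solve -9*planting_density - 23 = 13: planting_density = (13 + 23) / -9 = -4.

planting_density = -4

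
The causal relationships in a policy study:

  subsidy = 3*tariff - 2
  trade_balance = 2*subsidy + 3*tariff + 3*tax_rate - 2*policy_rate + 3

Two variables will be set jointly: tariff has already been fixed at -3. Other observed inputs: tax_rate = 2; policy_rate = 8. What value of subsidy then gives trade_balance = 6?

subsidy = 11

With tariff held at -3:
Intervening on subsidy fixes its value directly, overriding its dependence on tariff.
Substituting into the trade_balance equation gives trade_balance = 2*subsidy - 16.
Solve 2*subsidy - 16 = 6: subsidy = (6 + 16) / 2 = 11.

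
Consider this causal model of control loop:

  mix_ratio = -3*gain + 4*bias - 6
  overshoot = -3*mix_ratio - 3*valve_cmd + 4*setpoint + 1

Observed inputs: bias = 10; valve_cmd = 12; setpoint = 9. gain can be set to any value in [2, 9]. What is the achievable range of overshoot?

Substituting into the mix_ratio equation gives mix_ratio = -3*gain + 34.
Substituting into the overshoot equation gives overshoot = 9*gain - 101.
Linear in gain, so extremes are at the endpoints: gain = 2 gives overshoot = -83; gain = 9 gives overshoot = -20.

-83 to -20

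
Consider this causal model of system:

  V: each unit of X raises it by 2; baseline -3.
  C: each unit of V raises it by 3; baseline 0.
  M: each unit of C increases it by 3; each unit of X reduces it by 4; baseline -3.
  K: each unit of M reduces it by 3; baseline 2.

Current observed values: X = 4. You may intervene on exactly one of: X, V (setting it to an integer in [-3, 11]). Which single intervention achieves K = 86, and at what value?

set V = -1

Intervening on X: K = -42*X + 92. Reaching 86 requires X = 1/7, not an integer.
Intervening on V: with other inputs at their observed values, K = -27*V + 59. Solving for 86 gives V = -1, within [-3, 11].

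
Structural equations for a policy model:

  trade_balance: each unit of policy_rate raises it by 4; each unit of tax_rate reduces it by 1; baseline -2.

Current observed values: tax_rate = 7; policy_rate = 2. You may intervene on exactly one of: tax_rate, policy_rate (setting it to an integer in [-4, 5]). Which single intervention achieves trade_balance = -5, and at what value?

Intervening on tax_rate: trade_balance = -tax_rate + 6. Reaching -5 requires tax_rate = 11, outside [-4, 5].
Intervening on policy_rate: with other inputs at their observed values, trade_balance = 4*policy_rate - 9. Solving for -5 gives policy_rate = 1, within [-4, 5].

set policy_rate = 1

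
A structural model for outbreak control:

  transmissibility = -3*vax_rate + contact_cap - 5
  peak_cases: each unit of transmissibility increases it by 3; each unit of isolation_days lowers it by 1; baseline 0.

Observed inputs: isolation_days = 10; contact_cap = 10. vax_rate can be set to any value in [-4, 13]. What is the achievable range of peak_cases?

-112 to 41

Substituting into the transmissibility equation gives transmissibility = -3*vax_rate + 5.
Substituting into the peak_cases equation gives peak_cases = -9*vax_rate + 5.
Linear in vax_rate, so extremes are at the endpoints: vax_rate = -4 gives peak_cases = 41; vax_rate = 13 gives peak_cases = -112.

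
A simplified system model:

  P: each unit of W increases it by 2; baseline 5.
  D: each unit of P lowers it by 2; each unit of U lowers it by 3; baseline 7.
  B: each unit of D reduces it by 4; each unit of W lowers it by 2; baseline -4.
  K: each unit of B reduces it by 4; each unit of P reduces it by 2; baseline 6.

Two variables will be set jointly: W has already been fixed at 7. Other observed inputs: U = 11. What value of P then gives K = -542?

With W held at 7:
Intervening on P fixes its value directly, overriding its dependence on W.
Substituting into the D equation gives D = -2*P - 26.
Substituting into the B equation gives B = 8*P + 86.
K becomes -34*P - 338.
Solve -34*P - 338 = -542: P = (-542 + 338) / -34 = 6.

P = 6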